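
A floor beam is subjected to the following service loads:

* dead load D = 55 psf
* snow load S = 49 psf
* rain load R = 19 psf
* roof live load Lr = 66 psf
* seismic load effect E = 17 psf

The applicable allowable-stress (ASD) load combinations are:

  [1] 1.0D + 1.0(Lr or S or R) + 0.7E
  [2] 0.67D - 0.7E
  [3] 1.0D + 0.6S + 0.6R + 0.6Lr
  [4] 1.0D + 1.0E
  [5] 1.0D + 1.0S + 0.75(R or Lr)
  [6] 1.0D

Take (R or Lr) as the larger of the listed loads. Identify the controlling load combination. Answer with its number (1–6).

Combination 5

(Lr or S or R) → Lr = 66 psf; (R or Lr) → Lr = 66 psf.
[1] 1.0(55) + 1.0(66) + 0.7(17) = 55.0 + 66.0 + 11.9 = 132.9
[2] 0.67(55) - 0.7(17) = 36.9 - 11.9 = 25.0
[3] 1.0(55) + 0.6(49) + 0.6(19) + 0.6(66) = 55.0 + 29.4 + 11.4 + 39.6 = 135.4
[4] 1.0(55) + 1.0(17) = 55.0 + 17.0 = 72.0
[5] 1.0(55) + 1.0(49) + 0.75(66) = 55.0 + 49.0 + 49.5 = 153.5
[6] 1.0(55) = 55.0
The largest value is 153.5 psf from combination 5.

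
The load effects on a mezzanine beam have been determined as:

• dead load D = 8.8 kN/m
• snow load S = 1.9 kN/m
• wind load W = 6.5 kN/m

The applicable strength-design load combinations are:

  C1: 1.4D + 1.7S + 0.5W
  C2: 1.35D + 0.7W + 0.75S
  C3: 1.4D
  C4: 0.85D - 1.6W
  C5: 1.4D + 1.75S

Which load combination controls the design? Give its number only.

C1: 1.4(8.8) + 1.7(1.9) + 0.5(6.5) = 12.32 + 3.23 + 3.25 = 18.80
C2: 1.35(8.8) + 0.7(6.5) + 0.75(1.9) = 11.88 + 4.55 + 1.43 = 17.86
C3: 1.4(8.8) = 12.32
C4: 0.85(8.8) - 1.6(6.5) = 7.48 - 10.40 = -2.92
C5: 1.4(8.8) + 1.75(1.9) = 12.32 + 3.33 = 15.65
The largest value is 18.80 kN/m from combination 1.

Combination 1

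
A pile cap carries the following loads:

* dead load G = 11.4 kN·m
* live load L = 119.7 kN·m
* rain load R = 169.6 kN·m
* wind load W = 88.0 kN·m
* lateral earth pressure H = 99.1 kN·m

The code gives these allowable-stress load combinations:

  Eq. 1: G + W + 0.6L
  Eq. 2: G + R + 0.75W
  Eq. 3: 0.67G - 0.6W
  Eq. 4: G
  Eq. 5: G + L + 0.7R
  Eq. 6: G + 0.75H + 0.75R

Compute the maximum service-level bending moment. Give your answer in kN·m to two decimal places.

249.82 kN·m

Eq. 1: 1.0(11.4) + 1.0(88.0) + 0.6(119.7) = 11.40 + 88.00 + 71.82 = 171.22
Eq. 2: 1.0(11.4) + 1.0(169.6) + 0.75(88.0) = 11.40 + 169.60 + 66.00 = 247.00
Eq. 3: 0.67(11.4) - 0.6(88.0) = 7.64 - 52.80 = -45.16
Eq. 4: 1.0(11.4) = 11.40
Eq. 5: 1.0(11.4) + 1.0(119.7) + 0.7(169.6) = 11.40 + 119.70 + 118.72 = 249.82
Eq. 6: 1.0(11.4) + 0.75(99.1) + 0.75(169.6) = 11.40 + 74.33 + 127.20 = 212.93
Combination 5 governs: M = 249.82 kN·m.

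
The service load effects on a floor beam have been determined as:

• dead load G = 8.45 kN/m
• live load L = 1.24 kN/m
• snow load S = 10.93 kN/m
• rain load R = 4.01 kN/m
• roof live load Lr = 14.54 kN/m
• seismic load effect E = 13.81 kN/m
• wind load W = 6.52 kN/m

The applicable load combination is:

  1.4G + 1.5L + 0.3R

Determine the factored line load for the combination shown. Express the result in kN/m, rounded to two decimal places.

14.89 kN/m

1.4(8.45) + 1.5(1.24) + 0.3(4.01) = 11.83 + 1.86 + 1.20 = 14.89
w_u = 14.89 kN/m.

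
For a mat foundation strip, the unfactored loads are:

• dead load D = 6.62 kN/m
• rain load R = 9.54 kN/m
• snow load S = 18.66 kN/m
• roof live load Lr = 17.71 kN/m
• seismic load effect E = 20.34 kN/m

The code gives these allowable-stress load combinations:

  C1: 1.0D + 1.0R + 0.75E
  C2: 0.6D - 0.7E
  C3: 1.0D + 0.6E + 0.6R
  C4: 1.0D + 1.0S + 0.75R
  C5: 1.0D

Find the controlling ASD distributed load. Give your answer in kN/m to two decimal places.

C1: 1.0(6.62) + 1.0(9.54) + 0.75(20.34) = 6.62 + 9.54 + 15.26 = 31.42
C2: 0.6(6.62) - 0.7(20.34) = 3.97 - 14.24 = -10.27
C3: 1.0(6.62) + 0.6(20.34) + 0.6(9.54) = 24.55
C4: 1.0(6.62) + 1.0(18.66) + 0.75(9.54) = 6.62 + 18.66 + 7.16 = 32.44
C5: 1.0(6.62) = 6.62
The controlling combination is 4, giving 32.44 kN/m.

32.44 kN/m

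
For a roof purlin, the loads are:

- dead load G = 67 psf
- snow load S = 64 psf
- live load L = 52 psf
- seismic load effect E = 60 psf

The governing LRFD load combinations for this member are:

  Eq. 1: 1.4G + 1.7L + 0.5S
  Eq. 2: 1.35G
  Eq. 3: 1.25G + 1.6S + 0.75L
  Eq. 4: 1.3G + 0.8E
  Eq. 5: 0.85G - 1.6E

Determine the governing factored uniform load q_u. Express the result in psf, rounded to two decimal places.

225.15 psf

Eq. 1: 1.4(67) + 1.7(52) + 0.5(64) = 214.20
Eq. 2: 1.35(67) = 90.45
Eq. 3: 1.25(67) + 1.6(64) + 0.75(52) = 225.15
Eq. 4: 1.3(67) + 0.8(60) = 135.10
Eq. 5: 0.85(67) - 1.6(60) = -39.05
The controlling combination is 3, giving 225.15 psf.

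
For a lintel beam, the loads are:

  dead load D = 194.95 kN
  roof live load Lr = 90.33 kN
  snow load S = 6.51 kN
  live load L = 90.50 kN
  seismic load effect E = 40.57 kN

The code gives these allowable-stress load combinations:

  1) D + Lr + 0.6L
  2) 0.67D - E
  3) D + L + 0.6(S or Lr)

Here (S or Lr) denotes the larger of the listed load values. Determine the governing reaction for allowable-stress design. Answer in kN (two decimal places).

(S or Lr) → Lr = 90.33 kN.
1) 1.0(194.95) + 1.0(90.33) + 0.6(90.50) = 339.58
2) 0.67(194.95) - 1.0(40.57) = 90.05
3) 1.0(194.95) + 1.0(90.50) + 0.6(90.33) = 339.65
Combination 3 governs: V = 339.65 kN.

339.65 kN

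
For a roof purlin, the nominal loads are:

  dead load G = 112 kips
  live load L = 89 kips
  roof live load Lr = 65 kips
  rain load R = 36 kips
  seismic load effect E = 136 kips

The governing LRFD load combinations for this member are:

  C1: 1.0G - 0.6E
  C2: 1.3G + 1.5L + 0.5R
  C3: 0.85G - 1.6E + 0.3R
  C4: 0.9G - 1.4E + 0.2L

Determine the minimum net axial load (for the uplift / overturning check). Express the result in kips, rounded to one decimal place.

C1: 1.0(112) - 0.6(136) = 30.4
C2: 1.3(112) + 1.5(89) + 0.5(36) = 297.1
C3: 0.85(112) - 1.6(136) + 0.3(36) = -111.6
C4: 0.9(112) - 1.4(136) + 0.2(89) = -71.8
Combination 3 gives the minimum: -111.6 kips.

-111.6 kips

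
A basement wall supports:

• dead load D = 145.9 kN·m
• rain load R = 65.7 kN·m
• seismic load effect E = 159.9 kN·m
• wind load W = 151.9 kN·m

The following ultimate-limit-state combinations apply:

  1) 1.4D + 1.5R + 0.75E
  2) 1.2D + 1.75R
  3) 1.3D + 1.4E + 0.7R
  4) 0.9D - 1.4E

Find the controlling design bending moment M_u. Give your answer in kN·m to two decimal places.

1) 1.4(145.9) + 1.5(65.7) + 0.75(159.9) = 422.74
2) 1.2(145.9) + 1.75(65.7) = 290.06
3) 1.3(145.9) + 1.4(159.9) + 0.7(65.7) = 459.52
4) 0.9(145.9) - 1.4(159.9) = -92.55
Maximum is from combination 3.

459.52 kN·m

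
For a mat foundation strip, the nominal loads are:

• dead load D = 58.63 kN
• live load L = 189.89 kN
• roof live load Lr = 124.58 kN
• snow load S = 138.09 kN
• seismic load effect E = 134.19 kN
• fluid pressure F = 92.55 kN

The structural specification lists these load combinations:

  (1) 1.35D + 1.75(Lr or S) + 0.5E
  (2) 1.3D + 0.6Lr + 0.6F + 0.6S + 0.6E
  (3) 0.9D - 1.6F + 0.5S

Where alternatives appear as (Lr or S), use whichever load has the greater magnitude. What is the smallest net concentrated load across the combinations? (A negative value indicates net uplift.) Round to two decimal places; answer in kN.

-26.27 kN

(Lr or S) → S = 138.09 kN.
(1) 1.35(58.63) + 1.75(138.09) + 0.5(134.19) = 387.90
(2) 1.3(58.63) + 0.6(124.58) + 0.6(92.55) + 0.6(138.09) + 0.6(134.19) = 369.87
(3) 0.9(58.63) - 1.6(92.55) + 0.5(138.09) = -26.27
Combination 3 gives the minimum: -26.27 kN.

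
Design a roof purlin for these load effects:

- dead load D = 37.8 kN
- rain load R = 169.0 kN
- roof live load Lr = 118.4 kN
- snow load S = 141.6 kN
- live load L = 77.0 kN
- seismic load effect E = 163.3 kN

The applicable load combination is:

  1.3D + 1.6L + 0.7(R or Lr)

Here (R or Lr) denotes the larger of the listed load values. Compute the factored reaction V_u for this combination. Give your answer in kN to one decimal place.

(R or Lr) → R = 169.0 kN.
1.3(37.8) + 1.6(77.0) + 0.7(169.0) = 49.1 + 123.2 + 118.3 = 290.6
V_u = 290.6 kN.

290.6 kN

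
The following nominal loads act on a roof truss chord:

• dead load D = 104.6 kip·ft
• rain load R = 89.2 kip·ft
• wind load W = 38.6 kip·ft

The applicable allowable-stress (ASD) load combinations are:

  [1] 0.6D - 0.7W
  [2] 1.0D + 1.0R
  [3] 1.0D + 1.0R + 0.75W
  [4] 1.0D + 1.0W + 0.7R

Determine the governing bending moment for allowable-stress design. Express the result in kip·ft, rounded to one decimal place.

222.8 kip·ft

[1] 0.6(104.6) - 0.7(38.6) = 35.7
[2] 1.0(104.6) + 1.0(89.2) = 104.6 + 89.2 = 193.8
[3] 1.0(104.6) + 1.0(89.2) + 0.75(38.6) = 104.6 + 89.2 + 29.0 = 222.8
[4] 1.0(104.6) + 1.0(38.6) + 0.7(89.2) = 104.6 + 38.6 + 62.4 = 205.6
Combination 3 governs: M = 222.8 kip·ft.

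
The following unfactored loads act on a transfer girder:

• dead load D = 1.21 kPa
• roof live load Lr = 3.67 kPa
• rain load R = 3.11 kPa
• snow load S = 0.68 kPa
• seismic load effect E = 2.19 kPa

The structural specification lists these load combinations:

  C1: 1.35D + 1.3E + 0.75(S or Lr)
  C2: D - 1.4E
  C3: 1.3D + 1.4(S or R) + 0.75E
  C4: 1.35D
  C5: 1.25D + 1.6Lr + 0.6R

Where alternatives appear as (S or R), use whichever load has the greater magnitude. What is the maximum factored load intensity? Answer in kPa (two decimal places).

(S or Lr) → Lr = 3.67 kPa; (S or R) → R = 3.11 kPa.
C1: 1.35(1.21) + 1.3(2.19) + 0.75(3.67) = 1.63 + 2.85 + 2.75 = 7.23
C2: 1.0(1.21) - 1.4(2.19) = 1.21 - 3.07 = -1.86
C3: 1.3(1.21) + 1.4(3.11) + 0.75(2.19) = 7.57
C4: 1.35(1.21) = 1.63
C5: 1.25(1.21) + 1.6(3.67) + 0.6(3.11) = 1.51 + 5.87 + 1.87 = 9.25
Combination 5 governs: q_u = 9.25 kPa.

9.25 kPa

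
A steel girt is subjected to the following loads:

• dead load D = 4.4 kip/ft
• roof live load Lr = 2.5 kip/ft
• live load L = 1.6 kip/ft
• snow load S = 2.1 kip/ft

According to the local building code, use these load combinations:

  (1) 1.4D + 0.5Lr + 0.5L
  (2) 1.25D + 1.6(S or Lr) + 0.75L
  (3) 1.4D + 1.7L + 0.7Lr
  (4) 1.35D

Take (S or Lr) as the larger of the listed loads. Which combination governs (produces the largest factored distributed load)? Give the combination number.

(S or Lr) → Lr = 2.5 kip/ft.
(1) 1.4(4.4) + 0.5(2.5) + 0.5(1.6) = 8.21
(2) 1.25(4.4) + 1.6(2.5) + 0.75(1.6) = 10.70
(3) 1.4(4.4) + 1.7(1.6) + 0.7(2.5) = 10.63
(4) 1.35(4.4) = 5.94
The largest value is 10.70 kip/ft from combination 2.

Combination 2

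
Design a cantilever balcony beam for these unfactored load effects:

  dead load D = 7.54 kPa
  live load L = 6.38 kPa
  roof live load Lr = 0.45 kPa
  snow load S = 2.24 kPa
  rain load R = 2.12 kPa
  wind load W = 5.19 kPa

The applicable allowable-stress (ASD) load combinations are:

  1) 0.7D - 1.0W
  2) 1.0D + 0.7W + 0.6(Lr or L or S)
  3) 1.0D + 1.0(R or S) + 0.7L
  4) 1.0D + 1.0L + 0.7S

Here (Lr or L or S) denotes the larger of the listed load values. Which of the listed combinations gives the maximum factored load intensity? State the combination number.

Combination 4

(Lr or L or S) → L = 6.38 kPa; (R or S) → S = 2.24 kPa.
1) 0.7(7.54) - 1.0(5.19) = 5.28 - 5.19 = 0.09
2) 1.0(7.54) + 0.7(5.19) + 0.6(6.38) = 7.54 + 3.63 + 3.83 = 15.00
3) 1.0(7.54) + 1.0(2.24) + 0.7(6.38) = 7.54 + 2.24 + 4.47 = 14.25
4) 1.0(7.54) + 1.0(6.38) + 0.7(2.24) = 7.54 + 6.38 + 1.57 = 15.49
The largest value is 15.49 kPa from combination 4.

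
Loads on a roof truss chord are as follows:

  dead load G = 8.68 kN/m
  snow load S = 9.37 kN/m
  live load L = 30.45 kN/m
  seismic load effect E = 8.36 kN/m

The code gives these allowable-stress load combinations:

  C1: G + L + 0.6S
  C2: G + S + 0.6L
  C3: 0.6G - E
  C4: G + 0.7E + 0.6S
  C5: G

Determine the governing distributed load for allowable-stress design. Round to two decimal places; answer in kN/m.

44.75 kN/m

C1: 1.0(8.68) + 1.0(30.45) + 0.6(9.37) = 8.68 + 30.45 + 5.62 = 44.75
C2: 1.0(8.68) + 1.0(9.37) + 0.6(30.45) = 8.68 + 9.37 + 18.27 = 36.32
C3: 0.6(8.68) - 1.0(8.36) = 5.21 - 8.36 = -3.15
C4: 1.0(8.68) + 0.7(8.36) + 0.6(9.37) = 8.68 + 5.85 + 5.62 = 20.15
C5: 1.0(8.68) = 8.68
Combination 1 governs: w = 44.75 kN/m.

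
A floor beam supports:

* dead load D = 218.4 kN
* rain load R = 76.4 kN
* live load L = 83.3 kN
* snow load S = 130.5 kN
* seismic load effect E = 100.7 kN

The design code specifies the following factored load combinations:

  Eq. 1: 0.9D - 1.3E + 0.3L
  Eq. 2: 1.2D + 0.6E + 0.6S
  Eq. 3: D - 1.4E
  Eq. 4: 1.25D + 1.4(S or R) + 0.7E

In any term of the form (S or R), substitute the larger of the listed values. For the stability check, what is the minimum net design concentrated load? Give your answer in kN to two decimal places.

77.42 kN

(S or R) → S = 130.5 kN.
Eq. 1: 0.9(218.4) - 1.3(100.7) + 0.3(83.3) = 90.64
Eq. 2: 1.2(218.4) + 0.6(100.7) + 0.6(130.5) = 400.80
Eq. 3: 1.0(218.4) - 1.4(100.7) = 77.42
Eq. 4: 1.25(218.4) + 1.4(130.5) + 0.7(100.7) = 526.19
Combination 3 gives the minimum: 77.42 kN.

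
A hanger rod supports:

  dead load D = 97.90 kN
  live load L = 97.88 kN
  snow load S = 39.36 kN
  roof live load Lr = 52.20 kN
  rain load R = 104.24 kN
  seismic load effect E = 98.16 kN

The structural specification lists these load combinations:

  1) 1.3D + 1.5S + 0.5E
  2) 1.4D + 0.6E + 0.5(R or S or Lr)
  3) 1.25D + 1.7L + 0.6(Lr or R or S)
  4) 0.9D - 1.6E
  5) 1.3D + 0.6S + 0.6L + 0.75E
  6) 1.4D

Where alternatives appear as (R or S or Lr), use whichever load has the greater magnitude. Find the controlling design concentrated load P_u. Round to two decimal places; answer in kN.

351.32 kN

(R or S or Lr) → R = 104.24 kN; (Lr or R or S) → R = 104.24 kN.
1) 1.3(97.90) + 1.5(39.36) + 0.5(98.16) = 127.27 + 59.04 + 49.08 = 235.39
2) 1.4(97.90) + 0.6(98.16) + 0.5(104.24) = 137.06 + 58.90 + 52.12 = 248.08
3) 1.25(97.90) + 1.7(97.88) + 0.6(104.24) = 122.38 + 166.40 + 62.54 = 351.32
4) 0.9(97.90) - 1.6(98.16) = 88.11 - 157.06 = -68.95
5) 1.3(97.90) + 0.6(39.36) + 0.6(97.88) + 0.75(98.16) = 283.23
6) 1.4(97.90) = 137.06
Maximum is from combination 3.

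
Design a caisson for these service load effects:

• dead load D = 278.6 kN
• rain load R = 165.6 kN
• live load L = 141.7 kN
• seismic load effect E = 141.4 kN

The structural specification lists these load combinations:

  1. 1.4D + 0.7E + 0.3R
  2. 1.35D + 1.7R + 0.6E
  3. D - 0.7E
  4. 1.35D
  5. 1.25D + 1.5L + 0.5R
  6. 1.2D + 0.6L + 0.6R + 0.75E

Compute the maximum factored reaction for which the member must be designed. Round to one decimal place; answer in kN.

742.5 kN

1. 1.4(278.6) + 0.7(141.4) + 0.3(165.6) = 390.0 + 99.0 + 49.7 = 538.7
2. 1.35(278.6) + 1.7(165.6) + 0.6(141.4) = 742.5
3. 1.0(278.6) - 0.7(141.4) = 278.6 - 99.0 = 179.6
4. 1.35(278.6) = 376.1
5. 1.25(278.6) + 1.5(141.7) + 0.5(165.6) = 643.6
6. 1.2(278.6) + 0.6(141.7) + 0.6(165.6) + 0.75(141.4) = 334.3 + 85.0 + 99.4 + 106.1 = 624.8
Maximum is from combination 2.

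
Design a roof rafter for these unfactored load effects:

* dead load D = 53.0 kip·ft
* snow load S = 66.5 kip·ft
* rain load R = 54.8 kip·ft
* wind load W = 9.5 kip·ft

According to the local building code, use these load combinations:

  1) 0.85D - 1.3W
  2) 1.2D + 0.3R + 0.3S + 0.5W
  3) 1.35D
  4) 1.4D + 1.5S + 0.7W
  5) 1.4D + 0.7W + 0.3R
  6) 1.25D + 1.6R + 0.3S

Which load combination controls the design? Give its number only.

Combination 4

1) 0.85(53.0) - 1.3(9.5) = 45.05 - 12.35 = 32.70
2) 1.2(53.0) + 0.3(54.8) + 0.3(66.5) + 0.5(9.5) = 63.60 + 16.44 + 19.95 + 4.75 = 104.74
3) 1.35(53.0) = 71.55
4) 1.4(53.0) + 1.5(66.5) + 0.7(9.5) = 74.20 + 99.75 + 6.65 = 180.60
5) 1.4(53.0) + 0.7(9.5) + 0.3(54.8) = 74.20 + 6.65 + 16.44 = 97.29
6) 1.25(53.0) + 1.6(54.8) + 0.3(66.5) = 66.25 + 87.68 + 19.95 = 173.88
The largest value is 180.60 kip·ft from combination 4.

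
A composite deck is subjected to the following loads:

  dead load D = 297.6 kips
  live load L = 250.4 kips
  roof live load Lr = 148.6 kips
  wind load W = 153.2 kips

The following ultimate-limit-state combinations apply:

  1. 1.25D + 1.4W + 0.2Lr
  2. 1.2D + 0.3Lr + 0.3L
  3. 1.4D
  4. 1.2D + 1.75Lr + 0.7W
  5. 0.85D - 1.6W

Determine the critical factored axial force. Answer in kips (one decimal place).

1. 1.25(297.6) + 1.4(153.2) + 0.2(148.6) = 372.0 + 214.5 + 29.7 = 616.2
2. 1.2(297.6) + 0.3(148.6) + 0.3(250.4) = 357.1 + 44.6 + 75.1 = 476.8
3. 1.4(297.6) = 416.6
4. 1.2(297.6) + 1.75(148.6) + 0.7(153.2) = 357.1 + 260.1 + 107.2 = 724.4
5. 0.85(297.6) - 1.6(153.2) = 7.8
Combination 4 governs: P_u = 724.4 kips.

724.4 kips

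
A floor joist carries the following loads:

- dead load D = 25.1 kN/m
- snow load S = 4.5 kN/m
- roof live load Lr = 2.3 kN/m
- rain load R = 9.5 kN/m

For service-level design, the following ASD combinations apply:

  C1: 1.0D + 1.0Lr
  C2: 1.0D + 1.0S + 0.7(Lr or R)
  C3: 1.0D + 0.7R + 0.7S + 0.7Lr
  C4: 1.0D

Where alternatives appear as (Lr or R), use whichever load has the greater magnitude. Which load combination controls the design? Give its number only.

(Lr or R) → R = 9.5 kN/m.
C1: 1.0(25.1) + 1.0(2.3) = 25.1 + 2.3 = 27.4
C2: 1.0(25.1) + 1.0(4.5) + 0.7(9.5) = 25.1 + 4.5 + 6.7 = 36.3
C3: 1.0(25.1) + 0.7(9.5) + 0.7(4.5) + 0.7(2.3) = 36.5
C4: 1.0(25.1) = 25.1
The largest value is 36.5 kN/m from combination 3.

Combination 3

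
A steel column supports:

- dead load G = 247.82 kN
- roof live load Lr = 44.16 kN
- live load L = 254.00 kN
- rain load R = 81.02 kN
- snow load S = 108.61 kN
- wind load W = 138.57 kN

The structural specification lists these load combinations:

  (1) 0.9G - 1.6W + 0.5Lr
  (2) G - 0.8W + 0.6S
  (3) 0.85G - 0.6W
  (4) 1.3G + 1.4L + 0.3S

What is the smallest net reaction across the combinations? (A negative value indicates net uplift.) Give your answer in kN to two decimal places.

23.41 kN

(1) 0.9(247.82) - 1.6(138.57) + 0.5(44.16) = 223.04 - 221.71 + 22.08 = 23.41
(2) 1.0(247.82) - 0.8(138.57) + 0.6(108.61) = 247.82 - 110.86 + 65.17 = 202.13
(3) 0.85(247.82) - 0.6(138.57) = 210.65 - 83.14 = 127.51
(4) 1.3(247.82) + 1.4(254.00) + 0.3(108.61) = 322.17 + 355.60 + 32.58 = 710.35
Combination 1 gives the minimum: 23.41 kN.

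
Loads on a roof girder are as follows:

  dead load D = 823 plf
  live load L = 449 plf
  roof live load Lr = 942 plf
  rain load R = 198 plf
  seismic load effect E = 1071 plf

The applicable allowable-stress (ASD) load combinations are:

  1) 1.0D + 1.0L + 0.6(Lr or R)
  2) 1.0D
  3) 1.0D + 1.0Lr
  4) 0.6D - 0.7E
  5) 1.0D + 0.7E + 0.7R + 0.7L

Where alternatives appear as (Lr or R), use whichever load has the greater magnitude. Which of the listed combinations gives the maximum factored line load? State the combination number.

Combination 5

(Lr or R) → Lr = 942 plf.
1) 1.0(823) + 1.0(449) + 0.6(942) = 1837.20
2) 1.0(823) = 823.00
3) 1.0(823) + 1.0(942) = 1765.00
4) 0.6(823) - 0.7(1071) = -255.90
5) 1.0(823) + 0.7(1071) + 0.7(198) + 0.7(449) = 2025.60
The largest value is 2025.60 plf from combination 5.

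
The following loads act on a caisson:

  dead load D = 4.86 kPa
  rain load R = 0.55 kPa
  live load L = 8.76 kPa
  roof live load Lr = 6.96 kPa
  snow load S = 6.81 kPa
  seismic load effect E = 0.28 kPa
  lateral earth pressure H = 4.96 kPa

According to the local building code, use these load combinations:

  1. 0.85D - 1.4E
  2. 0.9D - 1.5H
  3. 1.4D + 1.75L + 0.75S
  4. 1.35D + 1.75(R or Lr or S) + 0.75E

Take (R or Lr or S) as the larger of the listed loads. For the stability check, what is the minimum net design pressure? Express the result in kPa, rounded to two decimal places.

(R or Lr or S) → Lr = 6.96 kPa.
1. 0.85(4.86) - 1.4(0.28) = 4.13 - 0.39 = 3.74
2. 0.9(4.86) - 1.5(4.96) = 4.37 - 7.44 = -3.07
3. 1.4(4.86) + 1.75(8.76) + 0.75(6.81) = 6.80 + 15.33 + 5.11 = 27.24
4. 1.35(4.86) + 1.75(6.96) + 0.75(0.28) = 6.56 + 12.18 + 0.21 = 18.95
Combination 2 gives the minimum: -3.07 kPa.

-3.07 kPa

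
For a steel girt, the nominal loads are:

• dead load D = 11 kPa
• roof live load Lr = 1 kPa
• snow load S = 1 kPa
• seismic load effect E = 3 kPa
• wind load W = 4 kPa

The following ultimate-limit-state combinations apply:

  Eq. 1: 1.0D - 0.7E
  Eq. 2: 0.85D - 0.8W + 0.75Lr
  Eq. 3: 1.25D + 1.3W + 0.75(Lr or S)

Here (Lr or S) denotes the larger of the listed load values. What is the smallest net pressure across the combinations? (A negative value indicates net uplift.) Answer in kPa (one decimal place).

6.9 kPa

(Lr or S) → Lr = 1 kPa.
Eq. 1: 1.0(11) - 0.7(3) = 8.9
Eq. 2: 0.85(11) - 0.8(4) + 0.75(1) = 6.9
Eq. 3: 1.25(11) + 1.3(4) + 0.75(1) = 19.7
Combination 2 gives the minimum: 6.9 kPa.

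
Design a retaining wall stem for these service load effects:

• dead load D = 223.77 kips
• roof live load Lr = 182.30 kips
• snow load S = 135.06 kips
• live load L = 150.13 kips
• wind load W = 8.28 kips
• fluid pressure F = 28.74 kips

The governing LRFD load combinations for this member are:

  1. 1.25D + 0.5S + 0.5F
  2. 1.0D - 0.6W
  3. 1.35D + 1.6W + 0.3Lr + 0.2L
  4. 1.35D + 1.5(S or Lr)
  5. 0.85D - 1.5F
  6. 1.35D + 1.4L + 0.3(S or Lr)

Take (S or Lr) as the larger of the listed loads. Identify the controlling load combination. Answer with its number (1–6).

Combination 4

(S or Lr) → Lr = 182.30 kips.
1. 1.25(223.77) + 0.5(135.06) + 0.5(28.74) = 361.61
2. 1.0(223.77) - 0.6(8.28) = 218.80
3. 1.35(223.77) + 1.6(8.28) + 0.3(182.30) + 0.2(150.13) = 400.05
4. 1.35(223.77) + 1.5(182.30) = 575.54
5. 0.85(223.77) - 1.5(28.74) = 147.09
6. 1.35(223.77) + 1.4(150.13) + 0.3(182.30) = 566.96
The largest value is 575.54 kips from combination 4.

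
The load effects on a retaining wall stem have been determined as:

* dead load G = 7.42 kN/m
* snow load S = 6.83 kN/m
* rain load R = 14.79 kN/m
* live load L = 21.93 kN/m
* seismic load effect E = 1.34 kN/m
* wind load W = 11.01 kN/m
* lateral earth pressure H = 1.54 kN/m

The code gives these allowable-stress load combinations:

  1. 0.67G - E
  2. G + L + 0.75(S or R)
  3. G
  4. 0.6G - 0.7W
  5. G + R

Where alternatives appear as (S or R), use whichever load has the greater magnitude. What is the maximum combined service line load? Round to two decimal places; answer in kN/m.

(S or R) → R = 14.79 kN/m.
1. 0.67(7.42) - 1.0(1.34) = 3.63
2. 1.0(7.42) + 1.0(21.93) + 0.75(14.79) = 40.44
3. 1.0(7.42) = 7.42
4. 0.6(7.42) - 0.7(11.01) = -3.26
5. 1.0(7.42) + 1.0(14.79) = 22.21
Maximum is from combination 2.

40.44 kN/m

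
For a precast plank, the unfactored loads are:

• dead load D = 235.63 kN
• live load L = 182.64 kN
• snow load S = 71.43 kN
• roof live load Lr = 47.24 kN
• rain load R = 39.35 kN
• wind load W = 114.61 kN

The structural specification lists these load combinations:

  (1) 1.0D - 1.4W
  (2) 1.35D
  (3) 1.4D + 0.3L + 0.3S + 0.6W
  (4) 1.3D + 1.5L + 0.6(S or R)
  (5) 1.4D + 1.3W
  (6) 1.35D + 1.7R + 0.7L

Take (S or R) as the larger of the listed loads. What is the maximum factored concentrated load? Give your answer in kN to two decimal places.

623.14 kN

(S or R) → S = 71.43 kN.
(1) 1.0(235.63) - 1.4(114.61) = 235.63 - 160.45 = 75.18
(2) 1.35(235.63) = 318.10
(3) 1.4(235.63) + 0.3(182.64) + 0.3(71.43) + 0.6(114.61) = 329.88 + 54.79 + 21.43 + 68.77 = 474.87
(4) 1.3(235.63) + 1.5(182.64) + 0.6(71.43) = 306.32 + 273.96 + 42.86 = 623.14
(5) 1.4(235.63) + 1.3(114.61) = 478.88
(6) 1.35(235.63) + 1.7(39.35) + 0.7(182.64) = 512.84
Maximum is from combination 4.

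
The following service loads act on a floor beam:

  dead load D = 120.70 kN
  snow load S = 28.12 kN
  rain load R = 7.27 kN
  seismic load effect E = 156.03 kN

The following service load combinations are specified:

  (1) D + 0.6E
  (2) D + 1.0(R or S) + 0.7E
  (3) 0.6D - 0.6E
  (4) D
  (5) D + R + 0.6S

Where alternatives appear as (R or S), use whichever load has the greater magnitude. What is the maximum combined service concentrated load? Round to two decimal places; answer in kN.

(R or S) → S = 28.12 kN.
(1) 1.0(120.70) + 0.6(156.03) = 120.70 + 93.62 = 214.32
(2) 1.0(120.70) + 1.0(28.12) + 0.7(156.03) = 120.70 + 28.12 + 109.22 = 258.04
(3) 0.6(120.70) - 0.6(156.03) = 72.42 - 93.62 = -21.20
(4) 1.0(120.70) = 120.70
(5) 1.0(120.70) + 1.0(7.27) + 0.6(28.12) = 120.70 + 7.27 + 16.87 = 144.84
Maximum is from combination 2.

258.04 kN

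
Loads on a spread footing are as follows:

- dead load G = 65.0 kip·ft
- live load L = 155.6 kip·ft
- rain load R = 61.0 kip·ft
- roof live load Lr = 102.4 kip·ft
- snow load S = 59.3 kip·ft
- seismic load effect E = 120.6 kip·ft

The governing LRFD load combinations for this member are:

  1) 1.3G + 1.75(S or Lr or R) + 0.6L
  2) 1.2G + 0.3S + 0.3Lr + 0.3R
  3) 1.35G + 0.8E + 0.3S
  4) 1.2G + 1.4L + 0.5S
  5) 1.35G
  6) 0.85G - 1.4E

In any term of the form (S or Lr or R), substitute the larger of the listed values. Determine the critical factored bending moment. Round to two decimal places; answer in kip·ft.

(S or Lr or R) → Lr = 102.4 kip·ft.
1) 1.3(65.0) + 1.75(102.4) + 0.6(155.6) = 84.50 + 179.20 + 93.36 = 357.06
2) 1.2(65.0) + 0.3(59.3) + 0.3(102.4) + 0.3(61.0) = 78.00 + 17.79 + 30.72 + 18.30 = 144.81
3) 1.35(65.0) + 0.8(120.6) + 0.3(59.3) = 87.75 + 96.48 + 17.79 = 202.02
4) 1.2(65.0) + 1.4(155.6) + 0.5(59.3) = 78.00 + 217.84 + 29.65 = 325.49
5) 1.35(65.0) = 87.75
6) 0.85(65.0) - 1.4(120.6) = 55.25 - 168.84 = -113.59
Combination 1 governs: M_u = 357.06 kip·ft.

357.06 kip·ft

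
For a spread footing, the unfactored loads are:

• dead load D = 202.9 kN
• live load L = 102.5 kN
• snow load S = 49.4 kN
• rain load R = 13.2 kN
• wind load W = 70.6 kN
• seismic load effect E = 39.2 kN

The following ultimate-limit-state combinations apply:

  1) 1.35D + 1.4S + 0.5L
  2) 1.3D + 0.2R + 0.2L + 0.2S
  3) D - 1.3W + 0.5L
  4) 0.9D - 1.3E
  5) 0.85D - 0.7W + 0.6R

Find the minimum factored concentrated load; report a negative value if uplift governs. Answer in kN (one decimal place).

1) 1.35(202.9) + 1.4(49.4) + 0.5(102.5) = 394.3
2) 1.3(202.9) + 0.2(13.2) + 0.2(102.5) + 0.2(49.4) = 263.8 + 2.6 + 20.5 + 9.9 = 296.8
3) 1.0(202.9) - 1.3(70.6) + 0.5(102.5) = 202.9 - 91.8 + 51.3 = 162.4
4) 0.9(202.9) - 1.3(39.2) = 131.7
5) 0.85(202.9) - 0.7(70.6) + 0.6(13.2) = 172.5 - 49.4 + 7.9 = 131.0
Combination 5 gives the minimum: 131.0 kN.

131.0 kN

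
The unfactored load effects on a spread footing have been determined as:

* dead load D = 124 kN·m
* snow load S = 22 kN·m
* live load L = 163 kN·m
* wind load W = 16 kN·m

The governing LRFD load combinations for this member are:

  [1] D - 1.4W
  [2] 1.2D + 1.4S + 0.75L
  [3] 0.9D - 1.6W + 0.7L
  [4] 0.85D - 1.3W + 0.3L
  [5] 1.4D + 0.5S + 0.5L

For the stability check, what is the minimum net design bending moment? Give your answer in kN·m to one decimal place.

[1] 1.0(124) - 1.4(16) = 124.0 - 22.4 = 101.6
[2] 1.2(124) + 1.4(22) + 0.75(163) = 148.8 + 30.8 + 122.3 = 301.9
[3] 0.9(124) - 1.6(16) + 0.7(163) = 111.6 - 25.6 + 114.1 = 200.1
[4] 0.85(124) - 1.3(16) + 0.3(163) = 105.4 - 20.8 + 48.9 = 133.5
[5] 1.4(124) + 0.5(22) + 0.5(163) = 173.6 + 11.0 + 81.5 = 266.1
Combination 1 gives the minimum: 101.6 kN·m.

101.6 kN·m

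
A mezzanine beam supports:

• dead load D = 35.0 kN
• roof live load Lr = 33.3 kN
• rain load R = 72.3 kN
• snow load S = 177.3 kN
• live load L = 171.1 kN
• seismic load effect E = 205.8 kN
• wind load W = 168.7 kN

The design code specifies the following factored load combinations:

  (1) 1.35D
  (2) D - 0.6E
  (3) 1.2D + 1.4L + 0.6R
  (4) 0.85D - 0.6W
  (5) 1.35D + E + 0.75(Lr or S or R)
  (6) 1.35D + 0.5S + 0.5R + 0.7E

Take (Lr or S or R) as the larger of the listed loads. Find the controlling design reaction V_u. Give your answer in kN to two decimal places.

386.03 kN

(Lr or S or R) → S = 177.3 kN.
(1) 1.35(35.0) = 47.25
(2) 1.0(35.0) - 0.6(205.8) = 35.00 - 123.48 = -88.48
(3) 1.2(35.0) + 1.4(171.1) + 0.6(72.3) = 42.00 + 239.54 + 43.38 = 324.92
(4) 0.85(35.0) - 0.6(168.7) = 29.75 - 101.22 = -71.47
(5) 1.35(35.0) + 1.0(205.8) + 0.75(177.3) = 47.25 + 205.80 + 132.98 = 386.03
(6) 1.35(35.0) + 0.5(177.3) + 0.5(72.3) + 0.7(205.8) = 47.25 + 88.65 + 36.15 + 144.06 = 316.11
The controlling combination is 5, giving 386.03 kN.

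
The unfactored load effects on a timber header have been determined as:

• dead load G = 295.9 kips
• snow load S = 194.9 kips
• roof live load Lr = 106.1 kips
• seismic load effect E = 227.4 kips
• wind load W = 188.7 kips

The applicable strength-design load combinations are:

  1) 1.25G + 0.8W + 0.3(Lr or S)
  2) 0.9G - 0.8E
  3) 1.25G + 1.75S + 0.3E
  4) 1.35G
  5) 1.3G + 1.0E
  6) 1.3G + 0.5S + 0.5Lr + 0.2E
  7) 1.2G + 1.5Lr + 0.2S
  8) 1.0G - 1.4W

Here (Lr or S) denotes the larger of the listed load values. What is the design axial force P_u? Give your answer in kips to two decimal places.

(Lr or S) → S = 194.9 kips.
1) 1.25(295.9) + 0.8(188.7) + 0.3(194.9) = 369.88 + 150.96 + 58.47 = 579.31
2) 0.9(295.9) - 0.8(227.4) = 266.31 - 181.92 = 84.39
3) 1.25(295.9) + 1.75(194.9) + 0.3(227.4) = 779.17
4) 1.35(295.9) = 399.47
5) 1.3(295.9) + 1.0(227.4) = 384.67 + 227.40 = 612.07
6) 1.3(295.9) + 0.5(194.9) + 0.5(106.1) + 0.2(227.4) = 384.67 + 97.45 + 53.05 + 45.48 = 580.65
7) 1.2(295.9) + 1.5(106.1) + 0.2(194.9) = 355.08 + 159.15 + 38.98 = 553.21
8) 1.0(295.9) - 1.4(188.7) = 295.90 - 264.18 = 31.72
The controlling combination is 3, giving 779.17 kips.

779.17 kips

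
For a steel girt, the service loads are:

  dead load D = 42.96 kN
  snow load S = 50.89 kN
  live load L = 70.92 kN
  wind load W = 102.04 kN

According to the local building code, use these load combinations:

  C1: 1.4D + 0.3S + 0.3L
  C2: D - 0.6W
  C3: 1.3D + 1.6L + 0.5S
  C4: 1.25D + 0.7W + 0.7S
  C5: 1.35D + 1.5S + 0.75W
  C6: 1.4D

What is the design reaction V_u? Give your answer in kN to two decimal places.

210.86 kN

C1: 1.4(42.96) + 0.3(50.89) + 0.3(70.92) = 60.14 + 15.27 + 21.28 = 96.69
C2: 1.0(42.96) - 0.6(102.04) = 42.96 - 61.22 = -18.26
C3: 1.3(42.96) + 1.6(70.92) + 0.5(50.89) = 55.85 + 113.47 + 25.45 = 194.77
C4: 1.25(42.96) + 0.7(102.04) + 0.7(50.89) = 53.70 + 71.43 + 35.62 = 160.75
C5: 1.35(42.96) + 1.5(50.89) + 0.75(102.04) = 210.86
C6: 1.4(42.96) = 60.14
Maximum is from combination 5.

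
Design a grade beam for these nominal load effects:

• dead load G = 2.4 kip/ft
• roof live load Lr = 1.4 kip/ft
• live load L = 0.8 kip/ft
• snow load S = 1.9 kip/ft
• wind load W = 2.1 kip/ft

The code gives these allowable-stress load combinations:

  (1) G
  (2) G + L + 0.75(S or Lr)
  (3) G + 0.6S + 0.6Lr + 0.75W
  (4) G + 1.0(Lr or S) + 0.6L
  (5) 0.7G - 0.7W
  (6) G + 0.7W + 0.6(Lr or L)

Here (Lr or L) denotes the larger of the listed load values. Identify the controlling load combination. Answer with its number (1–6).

Combination 3

(S or Lr) → S = 1.9 kip/ft; (Lr or S) → S = 1.9 kip/ft; (Lr or L) → Lr = 1.4 kip/ft.
(1) 1.0(2.4) = 2.4
(2) 1.0(2.4) + 1.0(0.8) + 0.75(1.9) = 2.4 + 0.8 + 1.4 = 4.6
(3) 1.0(2.4) + 0.6(1.9) + 0.6(1.4) + 0.75(2.1) = 6.0
(4) 1.0(2.4) + 1.0(1.9) + 0.6(0.8) = 2.4 + 1.9 + 0.5 = 4.8
(5) 0.7(2.4) - 0.7(2.1) = 1.7 - 1.5 = 0.2
(6) 1.0(2.4) + 0.7(2.1) + 0.6(1.4) = 2.4 + 1.5 + 0.8 = 4.7
The largest value is 6.0 kip/ft from combination 3.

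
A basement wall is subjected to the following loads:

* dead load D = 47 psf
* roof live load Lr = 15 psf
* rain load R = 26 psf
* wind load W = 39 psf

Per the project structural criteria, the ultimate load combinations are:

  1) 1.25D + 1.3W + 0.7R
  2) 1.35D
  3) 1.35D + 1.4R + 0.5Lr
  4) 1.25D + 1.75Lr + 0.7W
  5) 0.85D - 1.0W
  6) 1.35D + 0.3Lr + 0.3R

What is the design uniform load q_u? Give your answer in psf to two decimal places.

1) 1.25(47) + 1.3(39) + 0.7(26) = 58.75 + 50.70 + 18.20 = 127.65
2) 1.35(47) = 63.45
3) 1.35(47) + 1.4(26) + 0.5(15) = 63.45 + 36.40 + 7.50 = 107.35
4) 1.25(47) + 1.75(15) + 0.7(39) = 58.75 + 26.25 + 27.30 = 112.30
5) 0.85(47) - 1.0(39) = 39.95 - 39.00 = 0.95
6) 1.35(47) + 0.3(15) + 0.3(26) = 63.45 + 4.50 + 7.80 = 75.75
Combination 1 governs: q_u = 127.65 psf.

127.65 psf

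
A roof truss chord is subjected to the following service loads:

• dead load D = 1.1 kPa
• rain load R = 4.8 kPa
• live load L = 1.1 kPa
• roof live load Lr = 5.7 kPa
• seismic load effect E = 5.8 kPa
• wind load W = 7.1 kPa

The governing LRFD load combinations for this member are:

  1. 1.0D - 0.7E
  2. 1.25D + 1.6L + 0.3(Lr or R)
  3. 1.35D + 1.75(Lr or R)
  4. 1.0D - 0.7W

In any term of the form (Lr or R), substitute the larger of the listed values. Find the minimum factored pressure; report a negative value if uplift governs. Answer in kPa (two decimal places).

(Lr or R) → Lr = 5.7 kPa.
1. 1.0(1.1) - 0.7(5.8) = 1.10 - 4.06 = -2.96
2. 1.25(1.1) + 1.6(1.1) + 0.3(5.7) = 1.38 + 1.76 + 1.71 = 4.85
3. 1.35(1.1) + 1.75(5.7) = 11.46
4. 1.0(1.1) - 0.7(7.1) = 1.10 - 4.97 = -3.87
Combination 4 gives the minimum: -3.87 kPa.

-3.87 kPa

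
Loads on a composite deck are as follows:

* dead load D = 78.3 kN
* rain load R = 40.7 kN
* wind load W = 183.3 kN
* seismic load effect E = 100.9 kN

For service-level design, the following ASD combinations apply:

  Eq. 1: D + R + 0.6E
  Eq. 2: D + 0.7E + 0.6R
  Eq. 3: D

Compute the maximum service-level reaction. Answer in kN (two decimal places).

Eq. 1: 1.0(78.3) + 1.0(40.7) + 0.6(100.9) = 78.30 + 40.70 + 60.54 = 179.54
Eq. 2: 1.0(78.3) + 0.7(100.9) + 0.6(40.7) = 78.30 + 70.63 + 24.42 = 173.35
Eq. 3: 1.0(78.3) = 78.30
Combination 1 governs: V = 179.54 kN.

179.54 kN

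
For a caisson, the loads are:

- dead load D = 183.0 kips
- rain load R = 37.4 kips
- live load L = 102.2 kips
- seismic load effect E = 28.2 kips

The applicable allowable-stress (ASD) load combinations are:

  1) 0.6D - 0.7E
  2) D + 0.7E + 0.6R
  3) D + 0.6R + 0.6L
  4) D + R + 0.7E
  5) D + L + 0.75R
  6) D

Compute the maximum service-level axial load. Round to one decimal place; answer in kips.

1) 0.6(183.0) - 0.7(28.2) = 90.1
2) 1.0(183.0) + 0.7(28.2) + 0.6(37.4) = 225.2
3) 1.0(183.0) + 0.6(37.4) + 0.6(102.2) = 266.8
4) 1.0(183.0) + 1.0(37.4) + 0.7(28.2) = 240.1
5) 1.0(183.0) + 1.0(102.2) + 0.75(37.4) = 313.3
6) 1.0(183.0) = 183.0
The controlling combination is 5, giving 313.3 kips.

313.3 kips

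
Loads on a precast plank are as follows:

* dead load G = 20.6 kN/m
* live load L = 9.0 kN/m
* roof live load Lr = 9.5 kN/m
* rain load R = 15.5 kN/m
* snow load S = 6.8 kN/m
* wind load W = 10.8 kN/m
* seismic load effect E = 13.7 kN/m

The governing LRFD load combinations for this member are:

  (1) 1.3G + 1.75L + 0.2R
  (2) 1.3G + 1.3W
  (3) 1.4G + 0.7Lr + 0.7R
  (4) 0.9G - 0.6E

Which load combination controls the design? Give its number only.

Combination 3

(1) 1.3(20.6) + 1.75(9.0) + 0.2(15.5) = 45.6
(2) 1.3(20.6) + 1.3(10.8) = 26.8 + 14.0 = 40.8
(3) 1.4(20.6) + 0.7(9.5) + 0.7(15.5) = 46.3
(4) 0.9(20.6) - 0.6(13.7) = 18.5 - 8.2 = 10.3
The largest value is 46.3 kN/m from combination 3.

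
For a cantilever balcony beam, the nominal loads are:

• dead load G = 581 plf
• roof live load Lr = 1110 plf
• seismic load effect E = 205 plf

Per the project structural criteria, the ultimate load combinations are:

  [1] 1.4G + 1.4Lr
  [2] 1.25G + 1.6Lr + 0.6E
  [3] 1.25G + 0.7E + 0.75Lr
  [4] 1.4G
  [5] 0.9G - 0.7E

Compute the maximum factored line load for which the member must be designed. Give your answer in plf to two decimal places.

[1] 1.4(581) + 1.4(1110) = 2367.40
[2] 1.25(581) + 1.6(1110) + 0.6(205) = 2625.25
[3] 1.25(581) + 0.7(205) + 0.75(1110) = 1702.25
[4] 1.4(581) = 813.40
[5] 0.9(581) - 0.7(205) = 379.40
The controlling combination is 2, giving 2625.25 plf.

2625.25 plf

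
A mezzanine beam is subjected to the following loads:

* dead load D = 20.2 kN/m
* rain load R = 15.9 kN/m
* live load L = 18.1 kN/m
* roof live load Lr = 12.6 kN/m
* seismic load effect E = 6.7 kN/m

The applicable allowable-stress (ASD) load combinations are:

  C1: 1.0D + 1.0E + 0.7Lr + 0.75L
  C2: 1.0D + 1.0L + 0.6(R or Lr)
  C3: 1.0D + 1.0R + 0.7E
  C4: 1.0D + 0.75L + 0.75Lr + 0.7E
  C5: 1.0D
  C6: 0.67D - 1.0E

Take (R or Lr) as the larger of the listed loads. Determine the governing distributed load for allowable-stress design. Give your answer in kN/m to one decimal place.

49.3 kN/m

(R or Lr) → R = 15.9 kN/m.
C1: 1.0(20.2) + 1.0(6.7) + 0.7(12.6) + 0.75(18.1) = 20.2 + 6.7 + 8.8 + 13.6 = 49.3
C2: 1.0(20.2) + 1.0(18.1) + 0.6(15.9) = 20.2 + 18.1 + 9.5 = 47.8
C3: 1.0(20.2) + 1.0(15.9) + 0.7(6.7) = 20.2 + 15.9 + 4.7 = 40.8
C4: 1.0(20.2) + 0.75(18.1) + 0.75(12.6) + 0.7(6.7) = 47.9
C5: 1.0(20.2) = 20.2
C6: 0.67(20.2) - 1.0(6.7) = 13.5 - 6.7 = 6.8
Maximum is from combination 1.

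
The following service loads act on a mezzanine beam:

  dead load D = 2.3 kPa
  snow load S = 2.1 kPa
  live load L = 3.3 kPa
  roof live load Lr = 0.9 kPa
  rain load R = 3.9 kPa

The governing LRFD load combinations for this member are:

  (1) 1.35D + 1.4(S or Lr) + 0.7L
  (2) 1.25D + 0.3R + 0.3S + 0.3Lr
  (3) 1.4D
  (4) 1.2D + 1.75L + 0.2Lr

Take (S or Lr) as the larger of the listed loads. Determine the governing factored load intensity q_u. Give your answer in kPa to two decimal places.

8.72 kPa

(S or Lr) → S = 2.1 kPa.
(1) 1.35(2.3) + 1.4(2.1) + 0.7(3.3) = 3.11 + 2.94 + 2.31 = 8.36
(2) 1.25(2.3) + 0.3(3.9) + 0.3(2.1) + 0.3(0.9) = 2.88 + 1.17 + 0.63 + 0.27 = 4.95
(3) 1.4(2.3) = 3.22
(4) 1.2(2.3) + 1.75(3.3) + 0.2(0.9) = 2.76 + 5.78 + 0.18 = 8.72
The controlling combination is 4, giving 8.72 kPa.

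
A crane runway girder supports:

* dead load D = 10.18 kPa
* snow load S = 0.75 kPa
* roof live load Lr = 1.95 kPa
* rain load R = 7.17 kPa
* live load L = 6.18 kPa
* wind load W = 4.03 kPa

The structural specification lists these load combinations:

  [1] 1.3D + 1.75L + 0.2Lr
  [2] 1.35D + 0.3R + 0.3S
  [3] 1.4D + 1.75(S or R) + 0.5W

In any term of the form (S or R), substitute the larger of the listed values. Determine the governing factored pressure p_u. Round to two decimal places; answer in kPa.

28.81 kPa

(S or R) → R = 7.17 kPa.
[1] 1.3(10.18) + 1.75(6.18) + 0.2(1.95) = 13.23 + 10.82 + 0.39 = 24.44
[2] 1.35(10.18) + 0.3(7.17) + 0.3(0.75) = 13.74 + 2.15 + 0.23 = 16.12
[3] 1.4(10.18) + 1.75(7.17) + 0.5(4.03) = 28.81
The controlling combination is 3, giving 28.81 kPa.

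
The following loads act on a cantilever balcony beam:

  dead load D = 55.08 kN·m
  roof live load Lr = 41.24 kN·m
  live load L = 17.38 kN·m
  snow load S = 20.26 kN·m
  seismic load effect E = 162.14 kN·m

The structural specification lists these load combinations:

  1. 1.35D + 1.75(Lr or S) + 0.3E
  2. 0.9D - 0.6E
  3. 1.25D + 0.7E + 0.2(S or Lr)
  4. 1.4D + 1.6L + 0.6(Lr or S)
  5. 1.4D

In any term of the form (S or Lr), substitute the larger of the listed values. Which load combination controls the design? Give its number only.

Combination 1

(Lr or S) → Lr = 41.24 kN·m; (S or Lr) → Lr = 41.24 kN·m.
1. 1.35(55.08) + 1.75(41.24) + 0.3(162.14) = 195.17
2. 0.9(55.08) - 0.6(162.14) = -47.71
3. 1.25(55.08) + 0.7(162.14) + 0.2(41.24) = 190.60
4. 1.4(55.08) + 1.6(17.38) + 0.6(41.24) = 129.66
5. 1.4(55.08) = 77.11
The largest value is 195.17 kN·m from combination 1.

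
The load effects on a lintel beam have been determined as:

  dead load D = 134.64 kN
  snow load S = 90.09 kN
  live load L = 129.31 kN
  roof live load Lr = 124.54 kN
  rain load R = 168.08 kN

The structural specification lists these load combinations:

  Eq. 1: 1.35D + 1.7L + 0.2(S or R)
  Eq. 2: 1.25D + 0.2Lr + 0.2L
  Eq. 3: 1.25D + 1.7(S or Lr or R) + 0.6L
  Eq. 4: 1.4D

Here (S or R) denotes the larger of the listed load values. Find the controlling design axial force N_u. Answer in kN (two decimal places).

(S or R) → R = 168.08 kN; (S or Lr or R) → R = 168.08 kN.
Eq. 1: 1.35(134.64) + 1.7(129.31) + 0.2(168.08) = 181.76 + 219.83 + 33.62 = 435.21
Eq. 2: 1.25(134.64) + 0.2(124.54) + 0.2(129.31) = 168.30 + 24.91 + 25.86 = 219.07
Eq. 3: 1.25(134.64) + 1.7(168.08) + 0.6(129.31) = 531.62
Eq. 4: 1.4(134.64) = 188.50
The controlling combination is 3, giving 531.62 kN.

531.62 kN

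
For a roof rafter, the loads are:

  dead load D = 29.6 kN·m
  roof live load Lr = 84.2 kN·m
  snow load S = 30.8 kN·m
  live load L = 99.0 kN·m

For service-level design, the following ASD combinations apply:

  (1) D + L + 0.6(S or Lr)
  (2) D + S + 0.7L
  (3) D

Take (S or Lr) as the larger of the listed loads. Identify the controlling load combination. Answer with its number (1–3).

(S or Lr) → Lr = 84.2 kN·m.
(1) 1.0(29.6) + 1.0(99.0) + 0.6(84.2) = 179.12
(2) 1.0(29.6) + 1.0(30.8) + 0.7(99.0) = 129.70
(3) 1.0(29.6) = 29.60
The largest value is 179.12 kN·m from combination 1.

Combination 1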